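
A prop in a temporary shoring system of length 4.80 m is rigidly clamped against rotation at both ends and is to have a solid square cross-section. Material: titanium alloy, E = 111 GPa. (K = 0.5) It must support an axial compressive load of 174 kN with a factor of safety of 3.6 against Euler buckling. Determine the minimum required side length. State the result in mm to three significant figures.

a ≈ 79.3 mm

Required P_cr = n·P = 3.6 × 174 = 626.4 kN
L_e = K·L = 0.5 × 4.80 = 2.400 m
Required I = P_cr·L_e²/(π²E) = 6.264×10^5 × 2.400² / (π² × 1.11×10^11) = 3.293×10^-6 m⁴
I_req = 3.293×10^6 mm⁴
Solid square: I = a⁴/12  ⇒  a = (12I)^(1/4) = (12×3.293×10^6)^(1/4) = 79.3 mm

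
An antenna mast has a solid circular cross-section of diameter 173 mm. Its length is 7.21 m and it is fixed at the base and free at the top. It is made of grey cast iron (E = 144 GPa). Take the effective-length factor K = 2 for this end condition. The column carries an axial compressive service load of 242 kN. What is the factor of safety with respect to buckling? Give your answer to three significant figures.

n ≈ 1.24

I = πd⁴/64 = π×173⁴/64 = 4.397×10^7 mm⁴
I = 4.397×10^7 mm⁴ = 4.397×10^-5 m⁴
Effective length L_e = K·L = 2 × 7.21 = 14.42 m
P_cr = π²EI / L_e² = π² × 144×10⁹ × 4.397×10^-5 / 14.42² = 3.005×10^5 N
Factor of safety n = P_cr / P = 300.53 / 242 = 1.24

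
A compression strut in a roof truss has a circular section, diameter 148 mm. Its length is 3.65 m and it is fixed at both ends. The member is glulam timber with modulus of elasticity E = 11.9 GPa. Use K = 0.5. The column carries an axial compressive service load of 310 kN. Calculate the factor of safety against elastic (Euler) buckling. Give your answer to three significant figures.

n ≈ 2.68

I = πd⁴/64 = π×148⁴/64 = 2.355×10^7 mm⁴
I = 2.355×10^7 mm⁴ = 2.355×10^-5 m⁴
Effective length L_e = K·L = 0.5 × 3.65 = 1.825 m
P_cr = π²EI / L_e² = π² × 11.9×10⁹ × 2.355×10^-5 / 1.825² = 8.305×10^5 N
Factor of safety n = P_cr / P = 830.50 / 310 = 2.68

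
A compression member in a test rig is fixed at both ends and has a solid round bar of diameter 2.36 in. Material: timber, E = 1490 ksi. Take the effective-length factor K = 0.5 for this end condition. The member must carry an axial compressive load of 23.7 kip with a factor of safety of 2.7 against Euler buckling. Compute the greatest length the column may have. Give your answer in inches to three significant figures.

L_max ≈ 37.4 in

I = πd⁴/64 = π×2.36⁴/64 = 1.523 in⁴
Required critical load P_cr = n·P = 2.7 × 23.7 = 63.99 kip = 6.399×10^4 lb
From P_cr = π²EI/(K·L)²:  L = (1/K)·√(π²EI/P_cr) = (1/0.5)·√(π²×1.49×10^6×1.523/6.399×10^4)
L = 37.4 in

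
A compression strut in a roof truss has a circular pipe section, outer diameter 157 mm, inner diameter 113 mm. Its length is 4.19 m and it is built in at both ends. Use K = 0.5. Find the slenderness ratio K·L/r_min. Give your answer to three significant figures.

d_o = 157 mm, d_i = 113 mm
I = π(d_o⁴ − d_i⁴)/64 = π(157⁴ − 113.0⁴)/64 = 2.182×10^7 mm⁴
A = 9.331×10^3 mm²;  r_min = √(I/A) = √(2.182×10^7/9.331×10^3) = 48.36 mm
L_e = K·L = 0.5 × 4.19 m = 2.095 m = 2095.0 mm
λ = L_e / r_min = 2095.0 / 48.36 = 43.3

λ ≈ 43.3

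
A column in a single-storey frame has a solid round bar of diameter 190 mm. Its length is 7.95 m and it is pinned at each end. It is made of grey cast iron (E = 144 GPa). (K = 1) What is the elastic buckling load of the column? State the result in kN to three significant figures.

I = πd⁴/64 = π×190⁴/64 = 6.397×10^7 mm⁴
I = 6.397×10^7 mm⁴ = 6.397×10^-5 m⁴
Effective length L_e = K·L = 1 × 7.95 = 7.950 m
P_cr = π²EI / L_e² = π² × 144×10⁹ × 6.397×10^-5 / 7.950² = 1.439×10^6 N

P_cr ≈ 1440 kN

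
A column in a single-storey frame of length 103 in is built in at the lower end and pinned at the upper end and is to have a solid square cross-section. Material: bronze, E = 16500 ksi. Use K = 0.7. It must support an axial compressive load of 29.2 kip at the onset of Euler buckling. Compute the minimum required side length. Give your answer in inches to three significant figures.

L_e = K·L = 0.7 × 103 = 72.10 in
Required I = P_cr·L_e²/(π²E) = 2.920×10^4 × 72.10² / (π² × 1.65×10^7) = 0.9321 in⁴
Solid square: I = a⁴/12  ⇒  a = (12I)^(1/4) = (12×0.9321)^(1/4) = 1.83 in

a ≈ 1.83 in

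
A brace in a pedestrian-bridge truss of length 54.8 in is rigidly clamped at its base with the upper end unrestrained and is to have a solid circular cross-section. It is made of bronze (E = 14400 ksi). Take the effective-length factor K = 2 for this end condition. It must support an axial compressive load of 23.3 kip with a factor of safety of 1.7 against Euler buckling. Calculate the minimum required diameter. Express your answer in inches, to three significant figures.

d ≈ 2.87 in

Required P_cr = n·P = 1.7 × 23.3 = 39.61 kip
L_e = K·L = 2 × 54.8 = 109.6 in
Required I = P_cr·L_e²/(π²E) = 3.961×10^4 × 109.6² / (π² × 1.44×10^7) = 3.348 in⁴
Solid circle: I = πd⁴/64  ⇒  d = (64I/π)^(1/4) = (64×3.348/π)^(1/4) = 2.87 in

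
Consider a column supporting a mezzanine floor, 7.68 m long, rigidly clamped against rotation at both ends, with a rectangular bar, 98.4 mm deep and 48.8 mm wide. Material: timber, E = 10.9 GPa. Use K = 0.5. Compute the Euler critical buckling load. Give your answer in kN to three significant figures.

Buckling occurs about the weak axis: I_min = h·b³/12 with b = 48.8 mm (the shorter side).
I_min = 98.4×48.8³/12 = 9.530×10^5 mm⁴
I = 9.530×10^5 mm⁴ = 9.530×10^-7 m⁴
Effective length L_e = K·L = 0.5 × 7.68 = 3.840 m
P_cr = π²EI / L_e² = π² × 10.9×10⁹ × 9.530×10^-7 / 3.840² = 6.952×10^3 N

P_cr ≈ 6.95 kN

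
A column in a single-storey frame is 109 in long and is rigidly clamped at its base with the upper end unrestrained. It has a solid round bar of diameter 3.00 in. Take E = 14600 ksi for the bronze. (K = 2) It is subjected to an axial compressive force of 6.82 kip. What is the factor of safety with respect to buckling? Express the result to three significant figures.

n ≈ 1.77

I = πd⁴/64 = π×3.00⁴/64 = 3.976 in⁴
Effective length L_e = K·L = 2 × 109 = 218.0 in
P_cr = π²EI / L_e² = π² × 14600×10³ × 3.976 / 218.0² = 1.206×10^4 lb
Factor of safety n = P_cr / P = 12.056 / 6.82 = 1.77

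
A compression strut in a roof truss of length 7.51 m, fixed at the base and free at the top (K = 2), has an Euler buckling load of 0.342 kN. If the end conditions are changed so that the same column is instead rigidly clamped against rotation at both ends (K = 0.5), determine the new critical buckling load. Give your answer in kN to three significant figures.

P_cr ∝ 1/K², so P_cr,new = P_cr,old × (K_old/K_new)² = 0.342 × (2/0.5)²
= 0.342 × 16.00 = 5.47 kN

P_cr ≈ 5.47 kN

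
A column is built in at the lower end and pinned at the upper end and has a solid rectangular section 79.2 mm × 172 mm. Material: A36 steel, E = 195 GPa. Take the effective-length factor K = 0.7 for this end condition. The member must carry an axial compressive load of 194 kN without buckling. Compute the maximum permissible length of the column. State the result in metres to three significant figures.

Buckling occurs about the weak axis: I_min = h·b³/12 with b = 79.2 mm (the shorter side).
I_min = 172×79.2³/12 = 7.121×10^6 mm⁴
I = 7.121×10^-6 m⁴
At the buckling limit P_cr = P = 1.940×10^5 N
From P_cr = π²EI/(K·L)²:  L = (1/K)·√(π²EI/P_cr) = (1/0.7)·√(π²×1.95×10^11×7.121×10^-6/1.940×10^5)
L = 12.0 m

L_max ≈ 12.0 m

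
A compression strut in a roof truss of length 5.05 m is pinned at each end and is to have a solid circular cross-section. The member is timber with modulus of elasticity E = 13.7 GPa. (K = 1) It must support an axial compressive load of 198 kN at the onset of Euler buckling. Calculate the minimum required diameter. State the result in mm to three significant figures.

d ≈ 166 mm

L_e = K·L = 1 × 5.05 = 5.050 m
Required I = P_cr·L_e²/(π²E) = 1.980×10^5 × 5.050² / (π² × 1.37×10^10) = 3.734×10^-5 m⁴
I_req = 3.734×10^7 mm⁴
Solid circle: I = πd⁴/64  ⇒  d = (64I/π)^(1/4) = (64×3.734×10^7/π)^(1/4) = 166 mm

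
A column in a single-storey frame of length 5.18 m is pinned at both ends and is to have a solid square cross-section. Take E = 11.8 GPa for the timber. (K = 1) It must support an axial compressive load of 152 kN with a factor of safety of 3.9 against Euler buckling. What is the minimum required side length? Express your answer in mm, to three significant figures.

Required P_cr = n·P = 3.9 × 152 = 592.8 kN
L_e = K·L = 1 × 5.18 = 5.180 m
Required I = P_cr·L_e²/(π²E) = 5.928×10^5 × 5.180² / (π² × 1.18×10^10) = 1.366×10^-4 m⁴
I_req = 1.366×10^8 mm⁴
Solid square: I = a⁴/12  ⇒  a = (12I)^(1/4) = (12×1.366×10^8)^(1/4) = 201 mm

a ≈ 201 mm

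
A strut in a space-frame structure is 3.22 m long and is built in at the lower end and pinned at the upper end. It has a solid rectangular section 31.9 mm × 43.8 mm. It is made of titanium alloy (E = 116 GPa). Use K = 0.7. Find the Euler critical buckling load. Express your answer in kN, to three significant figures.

Buckling occurs about the weak axis: I_min = h·b³/12 with b = 31.9 mm (the shorter side).
I_min = 43.8×31.9³/12 = 1.185×10^5 mm⁴
I = 1.185×10^5 mm⁴ = 1.185×10^-7 m⁴
Effective length L_e = K·L = 0.7 × 3.22 = 2.254 m
P_cr = π²EI / L_e² = π² × 116×10⁹ × 1.185×10^-7 / 2.254² = 2.670×10^4 N

P_cr ≈ 26.7 kN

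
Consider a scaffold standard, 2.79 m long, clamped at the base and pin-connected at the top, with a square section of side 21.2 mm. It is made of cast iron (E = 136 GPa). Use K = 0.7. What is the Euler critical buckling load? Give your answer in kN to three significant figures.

P_cr ≈ 5.92 kN

I = a⁴/12 = 21.2⁴/12 = 1.683×10^4 mm⁴
I = 1.683×10^4 mm⁴ = 1.683×10^-8 m⁴
Effective length L_e = K·L = 0.7 × 2.79 = 1.953 m
P_cr = π²EI / L_e² = π² × 136×10⁹ × 1.683×10^-8 / 1.953² = 5.924×10^3 N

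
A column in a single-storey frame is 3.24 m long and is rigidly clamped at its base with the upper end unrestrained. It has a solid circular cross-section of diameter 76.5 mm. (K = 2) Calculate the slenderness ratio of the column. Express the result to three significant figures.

I = πd⁴/64 = π×76.5⁴/64 = 1.681×10^6 mm⁴
A = 4.596×10^3 mm²;  r_min = √(I/A) = √(1.681×10^6/4.596×10^3) = 19.12 mm
L_e = K·L = 2 × 3.24 m = 6.480 m = 6480.0 mm
λ = L_e / r_min = 6480.0 / 19.12 = 339

λ ≈ 339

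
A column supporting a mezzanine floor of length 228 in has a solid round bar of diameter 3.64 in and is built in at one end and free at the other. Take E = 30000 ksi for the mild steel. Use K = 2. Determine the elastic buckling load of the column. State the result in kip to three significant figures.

P_cr ≈ 12.3 kip

I = πd⁴/64 = π×3.64⁴/64 = 8.617 in⁴
Effective length L_e = K·L = 2 × 228 = 456.0 in
P_cr = π²EI / L_e² = π² × 30000×10³ × 8.617 / 456.0² = 1.227×10^4 lb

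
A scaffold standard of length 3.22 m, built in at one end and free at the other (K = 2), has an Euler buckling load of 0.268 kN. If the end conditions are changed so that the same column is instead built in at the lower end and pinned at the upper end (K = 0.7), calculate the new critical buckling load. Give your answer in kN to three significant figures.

P_cr ∝ 1/K², so P_cr,new = P_cr,old × (K_old/K_new)² = 0.268 × (2/0.7)²
= 0.268 × 8.163 = 2.19 kN

P_cr ≈ 2.19 kN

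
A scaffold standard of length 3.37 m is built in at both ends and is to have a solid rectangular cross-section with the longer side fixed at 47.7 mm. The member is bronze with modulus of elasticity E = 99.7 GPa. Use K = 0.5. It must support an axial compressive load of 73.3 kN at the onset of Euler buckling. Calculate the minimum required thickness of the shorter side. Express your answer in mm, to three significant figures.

b ≈ 37.6 mm

L_e = K·L = 0.5 × 3.37 = 1.685 m
Required I = P_cr·L_e²/(π²E) = 7.330×10^4 × 1.685² / (π² × 9.97×10^10) = 2.115×10^-7 m⁴
I_req = 2.115×10^5 mm⁴
Rectangle, weak axis: I_min = h·b³/12 with h = 47.7 mm fixed  ⇒  b = (12I/h)^(1/3) = 37.6 mm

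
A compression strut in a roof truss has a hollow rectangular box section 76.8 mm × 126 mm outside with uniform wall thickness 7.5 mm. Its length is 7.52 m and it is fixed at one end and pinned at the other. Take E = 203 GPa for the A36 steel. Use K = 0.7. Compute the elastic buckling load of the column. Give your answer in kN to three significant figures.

Inner dimensions: h_i = 126 − 2×7.5 = 111.0 mm, b_i = 76.8 − 2×7.5 = 61.80 mm
Weak-axis I_min = (h_o·b_o³ − h_i·b_i³)/12 with b_o = 76.8, b_i = 61.80 mm (shorter outer/inner sides).
I_min = (126×76.8³ − 111.0×61.80³)/12 = 2.573×10^6 mm⁴
I = 2.573×10^6 mm⁴ = 2.573×10^-6 m⁴
Effective length L_e = K·L = 0.7 × 7.52 = 5.264 m
P_cr = π²EI / L_e² = π² × 203×10⁹ × 2.573×10^-6 / 5.264² = 1.860×10^5 N

P_cr ≈ 186 kN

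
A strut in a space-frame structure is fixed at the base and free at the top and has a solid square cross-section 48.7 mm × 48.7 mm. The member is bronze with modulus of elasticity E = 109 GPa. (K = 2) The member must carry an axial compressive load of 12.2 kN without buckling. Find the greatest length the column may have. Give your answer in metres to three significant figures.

I = a⁴/12 = 48.7⁴/12 = 4.687×10^5 mm⁴
I = 4.687×10^-7 m⁴
At the buckling limit P_cr = P = 1.220×10^4 N
From P_cr = π²EI/(K·L)²:  L = (1/K)·√(π²EI/P_cr) = (1/2)·√(π²×1.09×10^11×4.687×10^-7/1.220×10^4)
L = 3.21 m

L_max ≈ 3.21 m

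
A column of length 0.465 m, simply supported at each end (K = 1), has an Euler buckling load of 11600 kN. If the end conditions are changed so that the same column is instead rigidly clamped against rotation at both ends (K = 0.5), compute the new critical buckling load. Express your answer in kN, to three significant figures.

P_cr ∝ 1/K², so P_cr,new = P_cr,old × (K_old/K_new)² = 11600 × (1/0.5)²
= 11600 × 4.000 = 46400 kN

P_cr ≈ 46400 kN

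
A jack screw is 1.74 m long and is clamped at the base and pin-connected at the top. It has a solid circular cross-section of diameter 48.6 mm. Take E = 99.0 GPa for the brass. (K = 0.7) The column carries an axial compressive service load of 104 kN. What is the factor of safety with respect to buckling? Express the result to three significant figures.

n ≈ 1.73

I = πd⁴/64 = π×48.6⁴/64 = 2.739×10^5 mm⁴
I = 2.739×10^5 mm⁴ = 2.739×10^-7 m⁴
Effective length L_e = K·L = 0.7 × 1.74 = 1.218 m
P_cr = π²EI / L_e² = π² × 99.0×10⁹ × 2.739×10^-7 / 1.218² = 1.804×10^5 N
Factor of safety n = P_cr / P = 180.37 / 104 = 1.73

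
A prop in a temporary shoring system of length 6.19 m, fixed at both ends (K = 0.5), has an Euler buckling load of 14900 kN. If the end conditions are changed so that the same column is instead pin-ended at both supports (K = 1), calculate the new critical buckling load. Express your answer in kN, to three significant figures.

P_cr ≈ 3720 kN

P_cr ∝ 1/K², so P_cr,new = P_cr,old × (K_old/K_new)² = 14900 × (0.5/1)²
= 14900 × 0.2500 = 3720 kN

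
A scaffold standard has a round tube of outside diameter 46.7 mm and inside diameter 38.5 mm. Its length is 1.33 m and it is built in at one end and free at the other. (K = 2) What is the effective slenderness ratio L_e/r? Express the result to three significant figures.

λ ≈ 176

d_o = 46.7 mm, d_i = 38.5 mm
I = π(d_o⁴ − d_i⁴)/64 = π(46.7⁴ − 38.50⁴)/64 = 1.256×10^5 mm⁴
A = 548.7 mm²;  r_min = √(I/A) = √(1.256×10^5/548.7) = 15.13 mm
L_e = K·L = 2 × 1.33 m = 2.660 m = 2660.0 mm
λ = L_e / r_min = 2660.0 / 15.13 = 176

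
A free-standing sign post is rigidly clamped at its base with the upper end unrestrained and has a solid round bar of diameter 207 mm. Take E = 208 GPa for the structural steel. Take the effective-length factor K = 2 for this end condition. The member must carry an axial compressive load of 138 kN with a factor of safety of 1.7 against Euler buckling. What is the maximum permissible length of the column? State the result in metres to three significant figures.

L_max ≈ 14.0 m

I = πd⁴/64 = π×207⁴/64 = 9.013×10^7 mm⁴
I = 9.013×10^-5 m⁴
Required critical load P_cr = n·P = 1.7 × 138 = 234.6 kN = 2.346×10^5 N
From P_cr = π²EI/(K·L)²:  L = (1/K)·√(π²EI/P_cr) = (1/2)·√(π²×2.08×10^11×9.013×10^-5/2.346×10^5)
L = 14.0 m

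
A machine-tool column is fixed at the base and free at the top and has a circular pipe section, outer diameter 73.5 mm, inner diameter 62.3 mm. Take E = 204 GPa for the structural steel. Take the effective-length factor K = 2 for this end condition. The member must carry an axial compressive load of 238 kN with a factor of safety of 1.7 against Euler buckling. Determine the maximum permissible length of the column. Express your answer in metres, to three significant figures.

L_max ≈ 0.929 m

d_o = 73.5 mm, d_i = 62.3 mm
I = π(d_o⁴ − d_i⁴)/64 = π(73.5⁴ − 62.30⁴)/64 = 6.931×10^5 mm⁴
I = 6.931×10^-7 m⁴
Required critical load P_cr = n·P = 1.7 × 238 = 404.6 kN = 4.046×10^5 N
From P_cr = π²EI/(K·L)²:  L = (1/K)·√(π²EI/P_cr) = (1/2)·√(π²×2.04×10^11×6.931×10^-7/4.046×10^5)
L = 0.929 m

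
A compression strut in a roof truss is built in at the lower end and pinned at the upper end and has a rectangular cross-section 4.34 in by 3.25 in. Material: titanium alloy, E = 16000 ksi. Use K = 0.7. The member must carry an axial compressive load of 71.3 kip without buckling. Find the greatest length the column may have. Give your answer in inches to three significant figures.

L_max ≈ 237 in

Buckling occurs about the weak axis: I_min = h·b³/12 with b = 3.25 in (the shorter side).
I_min = 4.34×3.25³/12 = 12.42 in⁴
At the buckling limit P_cr = P = 7.130×10^4 lb
From P_cr = π²EI/(K·L)²:  L = (1/K)·√(π²EI/P_cr) = (1/0.7)·√(π²×1.60×10^7×12.42/7.130×10^4)
L = 237 in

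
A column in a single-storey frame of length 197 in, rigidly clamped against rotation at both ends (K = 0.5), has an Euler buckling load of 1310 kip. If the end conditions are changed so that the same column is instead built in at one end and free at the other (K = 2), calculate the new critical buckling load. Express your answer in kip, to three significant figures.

P_cr ≈ 81.9 kip

P_cr ∝ 1/K², so P_cr,new = P_cr,old × (K_old/K_new)² = 1310 × (0.5/2)²
= 1310 × 0.06250 = 81.9 kip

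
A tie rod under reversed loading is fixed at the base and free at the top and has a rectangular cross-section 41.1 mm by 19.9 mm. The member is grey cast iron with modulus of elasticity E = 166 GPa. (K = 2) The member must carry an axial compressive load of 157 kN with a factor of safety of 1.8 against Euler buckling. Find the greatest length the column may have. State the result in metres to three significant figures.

Buckling occurs about the weak axis: I_min = h·b³/12 with b = 19.9 mm (the shorter side).
I_min = 41.1×19.9³/12 = 2.699×10^4 mm⁴
I = 2.699×10^-8 m⁴
Required critical load P_cr = n·P = 1.8 × 157 = 282.6 kN = 2.826×10^5 N
From P_cr = π²EI/(K·L)²:  L = (1/K)·√(π²EI/P_cr) = (1/2)·√(π²×1.66×10^11×2.699×10^-8/2.826×10^5)
L = 0.198 m

L_max ≈ 0.198 m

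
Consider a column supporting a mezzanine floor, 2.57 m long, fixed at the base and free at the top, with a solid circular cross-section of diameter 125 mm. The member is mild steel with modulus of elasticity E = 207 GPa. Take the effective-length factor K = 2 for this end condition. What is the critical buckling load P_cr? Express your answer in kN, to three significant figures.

I = πd⁴/64 = π×125⁴/64 = 1.198×10^7 mm⁴
I = 1.198×10^7 mm⁴ = 1.198×10^-5 m⁴
Effective length L_e = K·L = 2 × 2.57 = 5.140 m
P_cr = π²EI / L_e² = π² × 207×10⁹ × 1.198×10^-5 / 5.140² = 9.267×10^5 N

P_cr ≈ 927 kN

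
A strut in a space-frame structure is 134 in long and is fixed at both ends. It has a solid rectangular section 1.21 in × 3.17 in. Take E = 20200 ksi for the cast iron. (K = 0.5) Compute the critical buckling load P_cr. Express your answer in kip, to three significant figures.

P_cr ≈ 20.8 kip

Buckling occurs about the weak axis: I_min = h·b³/12 with b = 1.21 in (the shorter side).
I_min = 3.17×1.21³/12 = 0.4680 in⁴
Effective length L_e = K·L = 0.5 × 134 = 67.00 in
P_cr = π²EI / L_e² = π² × 20200×10³ × 0.4680 / 67.00² = 2.078×10^4 lb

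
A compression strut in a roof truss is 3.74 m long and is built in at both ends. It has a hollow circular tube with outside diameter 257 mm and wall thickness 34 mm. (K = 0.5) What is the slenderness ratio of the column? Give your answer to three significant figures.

Inner diameter d_i = 257 − 2×34 = 189.0 mm
I = π(d_o⁴ − d_i⁴)/64 = π(257⁴ − 189.0⁴)/64 = 1.515×10^8 mm⁴
A = 2.382×10^4 mm²;  r_min = √(I/A) = √(1.515×10^8/2.382×10^4) = 79.75 mm
L_e = K·L = 0.5 × 3.74 m = 1.870 m = 1870.0 mm
λ = L_e / r_min = 1870.0 / 79.75 = 23.4

λ ≈ 23.4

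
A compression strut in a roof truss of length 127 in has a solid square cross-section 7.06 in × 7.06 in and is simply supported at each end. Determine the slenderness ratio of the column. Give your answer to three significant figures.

For a square r = a/√12 = 7.06/√12 = 2.038 in
L_e = K·L = 1 × 127 = 127.0 in
λ = L_e / r_min = 127.00 / 2.038 = 62.3

λ ≈ 62.3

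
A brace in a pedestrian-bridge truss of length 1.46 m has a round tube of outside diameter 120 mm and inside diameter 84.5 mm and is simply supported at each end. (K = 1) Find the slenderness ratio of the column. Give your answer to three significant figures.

λ ≈ 39.8

d_o = 120 mm, d_i = 84.5 mm
I = π(d_o⁴ − d_i⁴)/64 = π(120⁴ − 84.50⁴)/64 = 7.676×10^6 mm⁴
A = 5.702×10^3 mm²;  r_min = √(I/A) = √(7.676×10^6/5.702×10^3) = 36.69 mm
L_e = K·L = 1 × 1.46 m = 1.460 m = 1460.0 mm
λ = L_e / r_min = 1460.0 / 36.69 = 39.8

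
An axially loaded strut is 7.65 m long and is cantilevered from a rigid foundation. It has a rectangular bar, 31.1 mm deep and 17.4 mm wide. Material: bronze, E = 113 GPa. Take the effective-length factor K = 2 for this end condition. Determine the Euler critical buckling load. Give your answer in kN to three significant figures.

P_cr ≈ 0.0650 kN

Buckling occurs about the weak axis: I_min = h·b³/12 with b = 17.4 mm (the shorter side).
I_min = 31.1×17.4³/12 = 1.365×10^4 mm⁴
I = 1.365×10^4 mm⁴ = 1.365×10^-8 m⁴
Effective length L_e = K·L = 2 × 7.65 = 15.30 m
P_cr = π²EI / L_e² = π² × 113×10⁹ × 1.365×10^-8 / 15.30² = 65.05 N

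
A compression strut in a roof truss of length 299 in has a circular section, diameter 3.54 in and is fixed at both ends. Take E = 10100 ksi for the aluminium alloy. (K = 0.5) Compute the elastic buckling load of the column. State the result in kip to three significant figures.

I = πd⁴/64 = π×3.54⁴/64 = 7.709 in⁴
Effective length L_e = K·L = 0.5 × 299 = 149.5 in
P_cr = π²EI / L_e² = π² × 10100×10³ × 7.709 / 149.5² = 3.438×10^4 lb

P_cr ≈ 34.4 kip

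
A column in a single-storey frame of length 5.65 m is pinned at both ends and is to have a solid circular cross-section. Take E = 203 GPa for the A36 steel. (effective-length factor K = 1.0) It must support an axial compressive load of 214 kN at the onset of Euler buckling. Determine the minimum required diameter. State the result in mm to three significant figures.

d ≈ 91.3 mm

L_e = K·L = 1 × 5.65 = 5.650 m
Required I = P_cr·L_e²/(π²E) = 2.140×10^5 × 5.650² / (π² × 2.03×10^11) = 3.410×10^-6 m⁴
I_req = 3.410×10^6 mm⁴
Solid circle: I = πd⁴/64  ⇒  d = (64I/π)^(1/4) = (64×3.410×10^6/π)^(1/4) = 91.3 mm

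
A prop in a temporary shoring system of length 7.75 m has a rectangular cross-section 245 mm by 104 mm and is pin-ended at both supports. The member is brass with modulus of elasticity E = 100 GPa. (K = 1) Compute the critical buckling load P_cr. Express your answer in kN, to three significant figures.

Buckling occurs about the weak axis: I_min = h·b³/12 with b = 104 mm (the shorter side).
I_min = 245×104³/12 = 2.297×10^7 mm⁴
I = 2.297×10^7 mm⁴ = 2.297×10^-5 m⁴
Effective length L_e = K·L = 1 × 7.75 = 7.750 m
P_cr = π²EI / L_e² = π² × 100×10⁹ × 2.297×10^-5 / 7.750² = 3.774×10^5 N

P_cr ≈ 377 kN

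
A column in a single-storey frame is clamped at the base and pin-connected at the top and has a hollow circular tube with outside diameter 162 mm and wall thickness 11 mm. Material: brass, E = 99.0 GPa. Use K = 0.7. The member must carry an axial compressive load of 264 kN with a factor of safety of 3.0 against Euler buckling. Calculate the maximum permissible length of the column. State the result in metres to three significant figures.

Inner diameter d_i = 162 − 2×11 = 140.0 mm
I = π(d_o⁴ − d_i⁴)/64 = π(162⁴ − 140.0⁴)/64 = 1.495×10^7 mm⁴
I = 1.495×10^-5 m⁴
Required critical load P_cr = n·P = 3.0 × 264 = 792.0 kN = 7.920×10^5 N
From P_cr = π²EI/(K·L)²:  L = (1/K)·√(π²EI/P_cr) = (1/0.7)·√(π²×9.90×10^10×1.495×10^-5/7.920×10^5)
L = 6.14 m

L_max ≈ 6.14 m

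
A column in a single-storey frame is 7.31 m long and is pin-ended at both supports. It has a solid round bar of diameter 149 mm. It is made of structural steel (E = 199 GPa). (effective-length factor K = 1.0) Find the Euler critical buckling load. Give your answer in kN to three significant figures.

P_cr ≈ 889 kN

I = πd⁴/64 = π×149⁴/64 = 2.419×10^7 mm⁴
I = 2.419×10^7 mm⁴ = 2.419×10^-5 m⁴
Effective length L_e = K·L = 1 × 7.31 = 7.310 m
P_cr = π²EI / L_e² = π² × 199×10⁹ × 2.419×10^-5 / 7.310² = 8.893×10^5 N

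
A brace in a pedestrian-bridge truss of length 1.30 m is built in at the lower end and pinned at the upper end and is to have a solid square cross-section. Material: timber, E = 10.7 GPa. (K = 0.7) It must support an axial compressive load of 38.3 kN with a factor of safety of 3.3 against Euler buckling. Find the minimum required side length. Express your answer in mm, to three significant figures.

Required P_cr = n·P = 3.3 × 38.3 = 126.4 kN
L_e = K·L = 0.7 × 1.30 = 0.9100 m
Required I = P_cr·L_e²/(π²E) = 1.264×10^5 × 0.9100² / (π² × 1.07×10^10) = 9.911×10^-7 m⁴
I_req = 9.911×10^5 mm⁴
Solid square: I = a⁴/12  ⇒  a = (12I)^(1/4) = (12×9.911×10^5)^(1/4) = 58.7 mm

a ≈ 58.7 mm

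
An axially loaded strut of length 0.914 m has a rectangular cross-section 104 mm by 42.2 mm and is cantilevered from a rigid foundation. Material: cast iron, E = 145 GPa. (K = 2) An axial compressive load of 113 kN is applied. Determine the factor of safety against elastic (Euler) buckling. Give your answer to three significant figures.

Buckling occurs about the weak axis: I_min = h·b³/12 with b = 42.2 mm (the shorter side).
I_min = 104×42.2³/12 = 6.513×10^5 mm⁴
I = 6.513×10^5 mm⁴ = 6.513×10^-7 m⁴
Effective length L_e = K·L = 2 × 0.914 = 1.828 m
P_cr = π²EI / L_e² = π² × 145×10⁹ × 6.513×10^-7 / 1.828² = 2.789×10^5 N
Factor of safety n = P_cr / P = 278.94 / 113 = 2.47

n ≈ 2.47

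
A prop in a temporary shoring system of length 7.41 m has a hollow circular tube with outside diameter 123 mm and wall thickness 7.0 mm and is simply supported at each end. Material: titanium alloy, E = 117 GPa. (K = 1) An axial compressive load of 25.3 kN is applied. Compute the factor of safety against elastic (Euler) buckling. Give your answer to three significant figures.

n ≈ 3.58

Inner diameter d_i = 123 − 2×7.0 = 109.0 mm
I = π(d_o⁴ − d_i⁴)/64 = π(123⁴ − 109.0⁴)/64 = 4.306×10^6 mm⁴
I = 4.306×10^6 mm⁴ = 4.306×10^-6 m⁴
Effective length L_e = K·L = 1 × 7.41 = 7.410 m
P_cr = π²EI / L_e² = π² × 117×10⁹ × 4.306×10^-6 / 7.410² = 9.056×10^4 N
Factor of safety n = P_cr / P = 90.565 / 25.3 = 3.58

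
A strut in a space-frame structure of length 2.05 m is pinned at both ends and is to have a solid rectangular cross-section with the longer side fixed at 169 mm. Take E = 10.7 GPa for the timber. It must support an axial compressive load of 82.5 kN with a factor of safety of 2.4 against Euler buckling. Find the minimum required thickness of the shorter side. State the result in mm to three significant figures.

b ≈ 82.4 mm

Required P_cr = n·P = 2.4 × 82.5 = 198.0 kN
L_e = K·L = 1 × 2.05 = 2.050 m
Required I = P_cr·L_e²/(π²E) = 1.980×10^5 × 2.050² / (π² × 1.07×10^10) = 7.879×10^-6 m⁴
I_req = 7.879×10^6 mm⁴
Rectangle, weak axis: I_min = h·b³/12 with h = 169 mm fixed  ⇒  b = (12I/h)^(1/3) = 82.4 mm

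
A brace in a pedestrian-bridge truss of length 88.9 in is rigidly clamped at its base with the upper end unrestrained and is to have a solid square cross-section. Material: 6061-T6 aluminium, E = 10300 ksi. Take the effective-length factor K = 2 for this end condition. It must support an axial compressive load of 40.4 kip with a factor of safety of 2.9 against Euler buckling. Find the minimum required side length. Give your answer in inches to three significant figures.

a ≈ 4.57 in

Required P_cr = n·P = 2.9 × 40.4 = 117.2 kip
L_e = K·L = 2 × 88.9 = 177.8 in
Required I = P_cr·L_e²/(π²E) = 1.172×10^5 × 177.8² / (π² × 1.03×10^7) = 36.43 in⁴
Solid square: I = a⁴/12  ⇒  a = (12I)^(1/4) = (12×36.43)^(1/4) = 4.57 in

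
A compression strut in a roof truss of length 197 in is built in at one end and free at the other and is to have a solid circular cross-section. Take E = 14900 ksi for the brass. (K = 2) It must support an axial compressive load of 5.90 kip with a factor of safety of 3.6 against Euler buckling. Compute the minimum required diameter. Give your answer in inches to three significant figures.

Required P_cr = n·P = 3.6 × 5.90 = 21.24 kip
L_e = K·L = 2 × 197 = 394.0 in
Required I = P_cr·L_e²/(π²E) = 2.124×10^4 × 394.0² / (π² × 1.49×10^7) = 22.42 in⁴
Solid circle: I = πd⁴/64  ⇒  d = (64I/π)^(1/4) = (64×22.42/π)^(1/4) = 4.62 in

d ≈ 4.62 in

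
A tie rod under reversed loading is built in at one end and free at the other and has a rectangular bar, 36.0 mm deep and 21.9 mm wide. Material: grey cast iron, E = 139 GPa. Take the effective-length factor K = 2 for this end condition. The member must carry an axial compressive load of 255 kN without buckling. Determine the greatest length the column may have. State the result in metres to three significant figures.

Buckling occurs about the weak axis: I_min = h·b³/12 with b = 21.9 mm (the shorter side).
I_min = 36.0×21.9³/12 = 3.151×10^4 mm⁴
I = 3.151×10^-8 m⁴
At the buckling limit P_cr = P = 2.550×10^5 N
From P_cr = π²EI/(K·L)²:  L = (1/K)·√(π²EI/P_cr) = (1/2)·√(π²×1.39×10^11×3.151×10^-8/2.550×10^5)
L = 0.206 m

L_max ≈ 0.206 m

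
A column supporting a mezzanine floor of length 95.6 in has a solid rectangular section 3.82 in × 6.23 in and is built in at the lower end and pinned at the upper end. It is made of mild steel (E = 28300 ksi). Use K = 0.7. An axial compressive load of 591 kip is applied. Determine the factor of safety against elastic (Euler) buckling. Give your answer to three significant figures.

n ≈ 3.05

Buckling occurs about the weak axis: I_min = h·b³/12 with b = 3.82 in (the shorter side).
I_min = 6.23×3.82³/12 = 28.94 in⁴
Effective length L_e = K·L = 0.7 × 95.6 = 66.92 in
P_cr = π²EI / L_e² = π² × 28300×10³ × 28.94 / 66.92² = 1.805×10^6 lb
Factor of safety n = P_cr / P = 1805.0 / 591 = 3.05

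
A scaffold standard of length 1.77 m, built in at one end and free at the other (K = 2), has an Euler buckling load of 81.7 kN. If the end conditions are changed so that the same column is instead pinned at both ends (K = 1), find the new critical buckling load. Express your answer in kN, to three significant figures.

P_cr ≈ 327 kN

P_cr ∝ 1/K², so P_cr,new = P_cr,old × (K_old/K_new)² = 81.7 × (2/1)²
= 81.7 × 4.000 = 327 kN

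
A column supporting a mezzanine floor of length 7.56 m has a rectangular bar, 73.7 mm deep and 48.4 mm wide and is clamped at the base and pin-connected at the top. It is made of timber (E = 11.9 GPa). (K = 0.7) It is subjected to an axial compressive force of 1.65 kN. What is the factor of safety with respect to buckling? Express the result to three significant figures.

Buckling occurs about the weak axis: I_min = h·b³/12 with b = 48.4 mm (the shorter side).
I_min = 73.7×48.4³/12 = 6.963×10^5 mm⁴
I = 6.963×10^5 mm⁴ = 6.963×10^-7 m⁴
Effective length L_e = K·L = 0.7 × 7.56 = 5.292 m
P_cr = π²EI / L_e² = π² × 11.9×10⁹ × 6.963×10^-7 / 5.292² = 2.920×10^3 N
Factor of safety n = P_cr / P = 2.9203 / 1.65 = 1.77

n ≈ 1.77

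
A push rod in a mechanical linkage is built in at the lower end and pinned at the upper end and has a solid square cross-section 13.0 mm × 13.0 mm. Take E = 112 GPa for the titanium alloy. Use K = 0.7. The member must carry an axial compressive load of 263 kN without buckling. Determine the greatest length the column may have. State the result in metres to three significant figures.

I = a⁴/12 = 13.0⁴/12 = 2.380×10^3 mm⁴
I = 2.380×10^-9 m⁴
At the buckling limit P_cr = P = 2.630×10^5 N
From P_cr = π²EI/(K·L)²:  L = (1/K)·√(π²EI/P_cr) = (1/0.7)·√(π²×1.12×10^11×2.380×10^-9/2.630×10^5)
L = 0.143 m

L_max ≈ 0.143 m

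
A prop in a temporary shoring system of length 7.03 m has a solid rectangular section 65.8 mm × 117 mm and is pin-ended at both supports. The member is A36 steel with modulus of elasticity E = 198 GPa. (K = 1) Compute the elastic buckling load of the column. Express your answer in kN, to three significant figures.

Buckling occurs about the weak axis: I_min = h·b³/12 with b = 65.8 mm (the shorter side).
I_min = 117×65.8³/12 = 2.778×10^6 mm⁴
I = 2.778×10^6 mm⁴ = 2.778×10^-6 m⁴
Effective length L_e = K·L = 1 × 7.03 = 7.030 m
P_cr = π²EI / L_e² = π² × 198×10⁹ × 2.778×10^-6 / 7.030² = 1.098×10^5 N

P_cr ≈ 110 kN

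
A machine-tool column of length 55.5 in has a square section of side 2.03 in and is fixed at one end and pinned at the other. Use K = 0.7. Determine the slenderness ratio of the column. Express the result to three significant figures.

For a square r = a/√12 = 2.03/√12 = 0.5860 in
L_e = K·L = 0.7 × 55.5 = 38.85 in
λ = L_e / r_min = 38.850 / 0.5860 = 66.3

λ ≈ 66.3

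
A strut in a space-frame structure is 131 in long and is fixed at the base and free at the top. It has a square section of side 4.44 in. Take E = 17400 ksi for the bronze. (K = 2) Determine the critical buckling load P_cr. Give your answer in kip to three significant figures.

I = a⁴/12 = 4.44⁴/12 = 32.39 in⁴
Effective length L_e = K·L = 2 × 131 = 262.0 in
P_cr = π²EI / L_e² = π² × 17400×10³ × 32.39 / 262.0² = 8.102×10^4 lb

P_cr ≈ 81.0 kip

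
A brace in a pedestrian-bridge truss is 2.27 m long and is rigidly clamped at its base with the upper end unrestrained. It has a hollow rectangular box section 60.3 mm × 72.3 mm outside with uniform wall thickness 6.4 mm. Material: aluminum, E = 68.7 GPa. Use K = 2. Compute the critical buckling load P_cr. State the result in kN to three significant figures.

P_cr ≈ 26.0 kN

Inner dimensions: h_i = 72.3 − 2×6.4 = 59.50 mm, b_i = 60.3 − 2×6.4 = 47.50 mm
Weak-axis I_min = (h_o·b_o³ − h_i·b_i³)/12 with b_o = 60.3, b_i = 47.50 mm (shorter outer/inner sides).
I_min = (72.3×60.3³ − 59.50×47.50³)/12 = 7.896×10^5 mm⁴
I = 7.896×10^5 mm⁴ = 7.896×10^-7 m⁴
Effective length L_e = K·L = 2 × 2.27 = 4.540 m
P_cr = π²EI / L_e² = π² × 68.7×10⁹ × 7.896×10^-7 / 4.540² = 2.598×10^4 N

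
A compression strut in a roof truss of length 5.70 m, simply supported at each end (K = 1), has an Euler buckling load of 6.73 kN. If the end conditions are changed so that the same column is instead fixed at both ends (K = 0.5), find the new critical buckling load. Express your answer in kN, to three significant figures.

P_cr ∝ 1/K², so P_cr,new = P_cr,old × (K_old/K_new)² = 6.73 × (1/0.5)²
= 6.73 × 4.000 = 26.9 kN

P_cr ≈ 26.9 kN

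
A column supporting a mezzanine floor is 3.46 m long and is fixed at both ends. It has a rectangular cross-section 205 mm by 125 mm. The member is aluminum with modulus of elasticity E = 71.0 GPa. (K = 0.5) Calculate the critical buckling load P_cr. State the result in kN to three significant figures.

Buckling occurs about the weak axis: I_min = h·b³/12 with b = 125 mm (the shorter side).
I_min = 205×125³/12 = 3.337×10^7 mm⁴
I = 3.337×10^7 mm⁴ = 3.337×10^-5 m⁴
Effective length L_e = K·L = 0.5 × 3.46 = 1.730 m
P_cr = π²EI / L_e² = π² × 71.0×10⁹ × 3.337×10^-5 / 1.730² = 7.812×10^6 N

P_cr ≈ 7810 kN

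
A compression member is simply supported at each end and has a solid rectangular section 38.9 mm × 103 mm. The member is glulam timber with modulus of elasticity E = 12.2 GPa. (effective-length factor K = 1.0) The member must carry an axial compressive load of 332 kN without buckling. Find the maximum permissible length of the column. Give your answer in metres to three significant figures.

Buckling occurs about the weak axis: I_min = h·b³/12 with b = 38.9 mm (the shorter side).
I_min = 103×38.9³/12 = 5.052×10^5 mm⁴
I = 5.052×10^-7 m⁴
At the buckling limit P_cr = P = 3.320×10^5 N
From P_cr = π²EI/(K·L)²:  L = (1/K)·√(π²EI/P_cr) = (1/1)·√(π²×1.22×10^10×5.052×10^-7/3.320×10^5)
L = 0.428 m

L_max ≈ 0.428 m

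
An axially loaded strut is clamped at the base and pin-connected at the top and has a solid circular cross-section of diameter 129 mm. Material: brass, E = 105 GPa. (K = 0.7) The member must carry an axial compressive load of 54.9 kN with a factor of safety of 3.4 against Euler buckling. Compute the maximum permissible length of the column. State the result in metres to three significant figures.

L_max ≈ 12.4 m

I = πd⁴/64 = π×129⁴/64 = 1.359×10^7 mm⁴
I = 1.359×10^-5 m⁴
Required critical load P_cr = n·P = 3.4 × 54.9 = 186.7 kN = 1.867×10^5 N
From P_cr = π²EI/(K·L)²:  L = (1/K)·√(π²EI/P_cr) = (1/0.7)·√(π²×1.05×10^11×1.359×10^-5/1.867×10^5)
L = 12.4 m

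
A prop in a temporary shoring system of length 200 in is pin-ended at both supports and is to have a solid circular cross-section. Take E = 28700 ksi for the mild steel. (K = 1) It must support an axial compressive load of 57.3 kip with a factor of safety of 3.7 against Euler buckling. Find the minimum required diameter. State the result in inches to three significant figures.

d ≈ 4.97 in

Required P_cr = n·P = 3.7 × 57.3 = 212.0 kip
L_e = K·L = 1 × 200 = 200.0 in
Required I = P_cr·L_e²/(π²E) = 2.120×10^5 × 200.0² / (π² × 2.87×10^7) = 29.94 in⁴
Solid circle: I = πd⁴/64  ⇒  d = (64I/π)^(1/4) = (64×29.94/π)^(1/4) = 4.97 in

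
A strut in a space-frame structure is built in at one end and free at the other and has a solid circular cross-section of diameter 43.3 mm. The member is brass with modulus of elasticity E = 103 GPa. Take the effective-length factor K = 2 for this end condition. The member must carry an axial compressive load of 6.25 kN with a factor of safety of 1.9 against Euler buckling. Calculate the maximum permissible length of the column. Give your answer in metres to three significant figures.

I = πd⁴/64 = π×43.3⁴/64 = 1.726×10^5 mm⁴
I = 1.726×10^-7 m⁴
Required critical load P_cr = n·P = 1.9 × 6.25 = 11.88 kN = 1.188×10^4 N
From P_cr = π²EI/(K·L)²:  L = (1/K)·√(π²EI/P_cr) = (1/2)·√(π²×1.03×10^11×1.726×10^-7/1.188×10^4)
L = 1.92 m

L_max ≈ 1.92 m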